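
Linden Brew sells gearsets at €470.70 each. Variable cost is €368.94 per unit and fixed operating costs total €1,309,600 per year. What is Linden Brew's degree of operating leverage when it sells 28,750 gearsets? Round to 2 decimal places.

Contribution at this volume is 28,750 × €101.76 = €2,925,600.00.
EBIT = €2,925,600.00 − €1,309,600 = €1,616,000.00.
So DOL = total CM / EBIT = €2,925,600.00 / €1,616,000.00 = 1.8104.

1.81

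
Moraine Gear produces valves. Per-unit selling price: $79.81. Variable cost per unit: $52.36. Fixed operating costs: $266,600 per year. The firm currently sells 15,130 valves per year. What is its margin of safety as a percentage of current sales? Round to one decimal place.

35.8%

Unit CM = price − variable cost = $79.81 − $52.36 = $27.45. Break-even units = $266,600 ÷ $27.45 = 9,712.20; break-even revenue = 9,712.20 × $79.81 = $775,131.00.
Actual sales revenue = 15,130 × $79.81 = $1,207,525.30.
Margin of safety = ($1,207,525.30 − $775,131.00) ÷ $1,207,525.30 = 35.8%.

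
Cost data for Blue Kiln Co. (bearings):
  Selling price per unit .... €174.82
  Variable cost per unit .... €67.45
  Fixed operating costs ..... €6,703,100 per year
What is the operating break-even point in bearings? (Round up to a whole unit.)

Each unit contributes €174.82 − €67.45 = €107.37.
Units to break even: €6,703,100 ÷ €107.37 = 62,429.92, rounded up to 62,430.

62,430 bearings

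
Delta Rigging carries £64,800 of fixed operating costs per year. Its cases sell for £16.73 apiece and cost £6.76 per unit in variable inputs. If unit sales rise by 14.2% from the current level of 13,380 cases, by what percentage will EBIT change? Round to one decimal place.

At 13,380 units, contribution = 13,380 × £9.97 = £133,398.60.
Operating income = contribution − fixed costs = £133,398.60 − £64,800 = £68,598.60.
So DOL = total CM / EBIT = £133,398.60 / £68,598.60 = 1.9446.
%ΔEBIT = DOL × %ΔSales = 1.9446 × +14.2% = +27.6%.

+27.6%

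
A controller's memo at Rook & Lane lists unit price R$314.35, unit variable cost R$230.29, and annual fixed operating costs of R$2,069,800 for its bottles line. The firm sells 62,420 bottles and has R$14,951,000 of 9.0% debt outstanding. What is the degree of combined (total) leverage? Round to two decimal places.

Total contribution margin = 62,420 × R$84.06 = R$5,247,025.20.
Subtracting fixed costs: EBIT = R$5,247,025.20 − R$2,069,800 = R$3,177,225.20. Interest = R$1,345,590.00, so EBIT − I = R$1,831,635.20.
Degree of total leverage = total CM / (EBIT − interest) = R$5,247,025.20 / R$1,831,635.20 = 2.8647.

2.86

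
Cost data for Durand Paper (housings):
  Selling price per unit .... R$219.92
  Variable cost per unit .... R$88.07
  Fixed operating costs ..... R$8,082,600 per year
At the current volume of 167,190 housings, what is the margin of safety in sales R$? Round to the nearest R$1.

R$23,287,004

Contribution margin per unit = R$219.92 − R$88.07 = R$131.85. Break-even units = R$8,082,600 ÷ R$131.85 = 61,301.48; break-even revenue = 61,301.48 × R$219.92 = R$13,481,421.25.
Actual sales revenue = 167,190 × R$219.92 = R$36,768,424.80.
Margin of safety = R$36,768,424.80 − R$13,481,421.25 = R$23,287,004.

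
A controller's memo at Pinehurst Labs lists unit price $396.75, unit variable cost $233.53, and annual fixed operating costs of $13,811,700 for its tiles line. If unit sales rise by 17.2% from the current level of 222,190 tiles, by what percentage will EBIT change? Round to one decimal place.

+27.8%

At 222,190 units, contribution = 222,190 × $163.22 = $36,265,851.80.
Subtracting fixed costs: EBIT = $36,265,851.80 − $13,811,700 = $22,454,151.80.
DOL = contribution ÷ EBIT = $36,265,851.80 ÷ $22,454,151.80 = 1.6151.
So EBIT moves 1.6151 × (+17.2%) = +27.8%.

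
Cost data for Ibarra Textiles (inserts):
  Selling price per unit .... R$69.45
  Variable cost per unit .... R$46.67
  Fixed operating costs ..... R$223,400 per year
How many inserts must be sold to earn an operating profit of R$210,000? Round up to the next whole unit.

19,026 inserts

Contribution margin per unit = R$69.45 − R$46.67 = R$22.78.
Need Q such that Q × R$22.78 − R$223,400 = R$210,000, i.e. Q = R$433,400 / R$22.78 = 19,025.46 → 19,026.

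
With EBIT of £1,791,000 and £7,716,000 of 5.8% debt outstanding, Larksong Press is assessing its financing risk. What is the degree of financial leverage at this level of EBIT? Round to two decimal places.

Annual interest charges come to £447,528.00.
Degree of financial leverage = EBIT / (EBIT − interest) = £1,791,000 / £1,343,472.00 = 1.3331.

1.33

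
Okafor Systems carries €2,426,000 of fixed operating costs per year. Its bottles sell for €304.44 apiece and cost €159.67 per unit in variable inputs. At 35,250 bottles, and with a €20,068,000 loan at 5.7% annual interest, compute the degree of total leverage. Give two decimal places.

3.33

Total contribution margin = 35,250 × €144.77 = €5,103,142.50.
Operating income = contribution − fixed costs = €5,103,142.50 − €2,426,000 = €2,677,142.50. Interest = €1,143,876.00, so EBIT − I = €1,533,266.50.
Degree of total leverage = total CM / (EBIT − interest) = €5,103,142.50 / €1,533,266.50 = 3.3283.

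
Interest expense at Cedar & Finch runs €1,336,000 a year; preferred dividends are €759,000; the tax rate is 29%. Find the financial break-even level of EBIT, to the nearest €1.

€2,405,014

Preferred dividends are paid after tax, so their pre-tax equivalent is €759,000 ÷ (1 − 0.29) = €1,069,014.08.
Financial break-even EBIT = interest + D_p ÷ (1 − t) = €1,336,000 + €1,069,014.08 = €2,405,014.08.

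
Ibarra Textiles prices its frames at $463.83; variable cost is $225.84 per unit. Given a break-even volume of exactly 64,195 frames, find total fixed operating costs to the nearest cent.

$15,277,768.05

Contribution margin per unit = $463.83 − $225.84 = $237.99.
Since BE = FC / CM, FC = 64,195 × $237.99 = $15,277,768.05.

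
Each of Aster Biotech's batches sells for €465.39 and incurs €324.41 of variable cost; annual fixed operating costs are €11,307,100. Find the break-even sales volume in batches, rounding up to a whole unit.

80,204 batches

Unit CM = price − variable cost = €465.39 − €324.41 = €140.98.
Units to break even: €11,307,100 ÷ €140.98 = 80,203.57, rounded up to 80,204.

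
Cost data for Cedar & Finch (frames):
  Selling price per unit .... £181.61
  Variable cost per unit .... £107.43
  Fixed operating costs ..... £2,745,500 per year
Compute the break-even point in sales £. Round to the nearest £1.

£6,721,627

Contribution margin per unit = £181.61 − £107.43 = £74.18, a CM ratio of £74.18 ÷ £181.61 = 0.4085.
Break-even revenue = fixed costs × price ÷ CM = £2,745,500 × £181.61 ÷ £74.18 = £6,721,627.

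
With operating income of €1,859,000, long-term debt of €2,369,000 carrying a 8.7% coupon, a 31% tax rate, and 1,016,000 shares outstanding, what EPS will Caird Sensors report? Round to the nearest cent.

Interest = €206,103.00, so EBT = €1,859,000 − €206,103.00 = €1,652,897.00.
After tax at 31%: net income = €1,652,897.00 × 0.69 = €1,140,498.93.
Per share: €1,140,498.93 / 1,016,000 shares = €1.12.

€1.12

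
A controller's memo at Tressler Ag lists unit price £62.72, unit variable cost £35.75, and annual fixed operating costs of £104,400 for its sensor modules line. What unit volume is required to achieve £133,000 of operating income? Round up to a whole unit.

Unit CM = price − variable cost = £62.72 − £35.75 = £26.97.
Need Q such that Q × £26.97 − £104,400 = £133,000, i.e. Q = £237,400 / £26.97 = 8,802.37 → 8,803.

8,803 sensor modules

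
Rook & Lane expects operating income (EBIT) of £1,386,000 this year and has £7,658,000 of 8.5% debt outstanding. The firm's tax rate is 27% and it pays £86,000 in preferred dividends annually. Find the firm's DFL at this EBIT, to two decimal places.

2.25

Interest = £650,930.00.
Preferred dividends grossed up pre-tax: £86,000 / (1 − 0.27) = £117,808.22.
DFL = EBIT ÷ [EBIT − I − D_p/(1−t)] = £1,386,000 ÷ [£1,386,000 − £650,930.00 − £117,808.22] = £1,386,000 ÷ £617,261.78 = 2.2454.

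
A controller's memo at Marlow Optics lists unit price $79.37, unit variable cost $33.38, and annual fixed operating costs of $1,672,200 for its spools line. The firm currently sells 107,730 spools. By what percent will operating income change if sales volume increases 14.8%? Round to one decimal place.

+22.3%

Contribution at this volume is 107,730 × $45.99 = $4,954,502.70.
EBIT = $4,954,502.70 − $1,672,200 = $3,282,302.70.
Degree of operating leverage = $4,954,502.70 / $3,282,302.70 = 1.5095.
Operating income changes by 1.5095 × +14.8% = +22.3%.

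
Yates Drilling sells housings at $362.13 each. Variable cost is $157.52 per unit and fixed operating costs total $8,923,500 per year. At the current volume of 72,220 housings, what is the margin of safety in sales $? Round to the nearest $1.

Each unit contributes $362.13 − $157.52 = $204.61. Break-even units = $8,923,500 ÷ $204.61 = 43,612.24; break-even revenue = 43,612.24 × $362.13 = $15,793,299.72.
Current sales = 72,220 × $362.13 = $26,153,028.60.
Margin of safety = $26,153,028.60 − $15,793,299.72 = $10,359,729.

$10,359,729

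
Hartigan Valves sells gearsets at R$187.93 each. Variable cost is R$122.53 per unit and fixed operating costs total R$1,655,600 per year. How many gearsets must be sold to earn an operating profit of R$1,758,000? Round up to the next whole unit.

Unit CM = price − variable cost = R$187.93 − R$122.53 = R$65.40.
Required volume = (fixed costs + target profit) ÷ CM = (R$1,655,600 + R$1,758,000) ÷ R$65.40 = 52,195.72, so 52,196 gearsets.

52,196 gearsets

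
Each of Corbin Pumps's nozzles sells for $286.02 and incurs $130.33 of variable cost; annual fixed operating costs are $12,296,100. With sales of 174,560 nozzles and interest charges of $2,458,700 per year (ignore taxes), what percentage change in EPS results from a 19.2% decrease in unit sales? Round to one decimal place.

Contribution at this volume is 174,560 × $155.69 = $27,177,246.40.
Operating income = contribution − fixed costs = $27,177,246.40 − $12,296,100 = $14,881,146.40.
Interest = $2,458,700.00, so EBIT − I = $12,422,446.40.
DCL = total CM / (EBIT − I) = $27,177,246.40 / $12,422,446.40 = 2.1878.
%ΔEPS = DCL × %ΔSales = 2.1878 × -19.2% = -42.0%.

-42.0%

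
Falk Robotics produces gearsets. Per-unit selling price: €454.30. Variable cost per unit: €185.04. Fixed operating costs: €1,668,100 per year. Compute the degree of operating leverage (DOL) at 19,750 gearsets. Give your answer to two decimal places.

Contribution at this volume is 19,750 × €269.26 = €5,317,885.00.
Operating income = contribution − fixed costs = €5,317,885.00 − €1,668,100 = €3,649,785.00.
So DOL = total CM / EBIT = €5,317,885.00 / €3,649,785.00 = 1.4570.

1.46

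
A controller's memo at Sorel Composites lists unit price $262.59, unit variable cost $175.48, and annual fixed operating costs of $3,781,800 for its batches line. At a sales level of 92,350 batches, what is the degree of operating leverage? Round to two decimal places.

1.89

Total contribution margin = 92,350 × $87.11 = $8,044,608.50.
Operating income = contribution − fixed costs = $8,044,608.50 − $3,781,800 = $4,262,808.50.
DOL = contribution ÷ EBIT = $8,044,608.50 ÷ $4,262,808.50 = 1.8872.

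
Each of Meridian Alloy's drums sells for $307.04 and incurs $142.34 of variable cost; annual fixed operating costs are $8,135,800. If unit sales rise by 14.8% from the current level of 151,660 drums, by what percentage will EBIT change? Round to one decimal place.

+21.9%

Total contribution margin = 151,660 × $164.70 = $24,978,402.00.
EBIT = $24,978,402.00 − $8,135,800 = $16,842,602.00.
DOL = contribution ÷ EBIT = $24,978,402.00 ÷ $16,842,602.00 = 1.4830.
So EBIT moves 1.4830 × (+14.8%) = +21.9%.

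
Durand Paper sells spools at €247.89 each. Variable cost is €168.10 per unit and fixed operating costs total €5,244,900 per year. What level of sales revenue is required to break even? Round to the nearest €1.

€16,294,752

CM per unit = €247.89 − €168.10 = €79.79; CM ratio = €79.79 / €247.89 = 0.3219.
Break-even revenue = fixed costs × price ÷ CM = €5,244,900 × €247.89 ÷ €79.79 = €16,294,752.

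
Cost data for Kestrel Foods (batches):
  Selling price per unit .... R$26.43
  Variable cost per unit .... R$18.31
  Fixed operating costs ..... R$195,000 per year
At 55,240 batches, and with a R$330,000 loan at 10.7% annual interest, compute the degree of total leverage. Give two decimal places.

At 55,240 units, contribution = 55,240 × R$8.12 = R$448,548.80.
Subtracting fixed costs: EBIT = R$448,548.80 − R$195,000 = R$253,548.80. Interest = R$35,310.00.
DOL = R$448,548.80 ÷ R$253,548.80 = 1.7691; DFL = R$253,548.80 ÷ R$218,238.80 = 1.1618.
DCL = DOL × DFL = 1.7691 × 1.1618 = 2.0553.

2.06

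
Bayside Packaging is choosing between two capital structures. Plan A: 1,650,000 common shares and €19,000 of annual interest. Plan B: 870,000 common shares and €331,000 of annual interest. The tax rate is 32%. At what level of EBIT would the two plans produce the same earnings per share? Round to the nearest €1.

At indifference, (EBIT − 19,000)(1 − t)/1,650,000 = (EBIT − 331,000)(1 − t)/870,000.
The (1 − t) factor cancels: (EBIT − 19,000) × 870,000 = (EBIT − 331,000) × 1,650,000.
EBIT × (1,650,000 − 870,000) = 331,000 × 1,650,000 − 19,000 × 870,000 = 529,620,000,000, so EBIT = 529,620,000,000 ÷ 780,000 = 679,000.00.

€679,000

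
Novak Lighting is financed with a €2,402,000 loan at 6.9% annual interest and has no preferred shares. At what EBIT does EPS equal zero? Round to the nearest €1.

Annual interest = 6.9% × €2,402,000 = €165,738.00.
With no preferred dividends, EPS = 0 when EBIT exactly covers interest, so the financial break-even EBIT is €165,738.00.

€165,738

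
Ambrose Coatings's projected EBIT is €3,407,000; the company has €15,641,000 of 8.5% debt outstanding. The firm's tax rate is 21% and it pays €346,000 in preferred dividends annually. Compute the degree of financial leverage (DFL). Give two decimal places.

Annual interest charges come to €1,329,485.00.
Pre-tax preferred-dividend burden = €346,000 ÷ (1 − 0.21) = €437,974.68.
DFL = EBIT ÷ [EBIT − I − D_p/(1−t)] = €3,407,000 ÷ [€3,407,000 − €1,329,485.00 − €437,974.68] = €3,407,000 ÷ €1,639,540.32 = 2.0780.

2.08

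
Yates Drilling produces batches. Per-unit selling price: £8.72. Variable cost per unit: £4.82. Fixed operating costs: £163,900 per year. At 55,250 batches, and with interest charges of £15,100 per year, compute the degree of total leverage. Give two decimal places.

At 55,250 units, contribution = 55,250 × £3.90 = £215,475.00.
Subtracting fixed costs: EBIT = £215,475.00 − £163,900 = £51,575.00. Interest = £15,100.00, so EBIT − I = £36,475.00.
Degree of total leverage = total CM / (EBIT − interest) = £215,475.00 / £36,475.00 = 5.9075.

5.91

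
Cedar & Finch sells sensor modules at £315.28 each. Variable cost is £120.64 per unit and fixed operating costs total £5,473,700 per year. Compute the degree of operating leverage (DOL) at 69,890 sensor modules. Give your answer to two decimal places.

At 69,890 units, contribution = 69,890 × £194.64 = £13,603,389.60.
EBIT = £13,603,389.60 − £5,473,700 = £8,129,689.60.
So DOL = total CM / EBIT = £13,603,389.60 / £8,129,689.60 = 1.6733.

1.67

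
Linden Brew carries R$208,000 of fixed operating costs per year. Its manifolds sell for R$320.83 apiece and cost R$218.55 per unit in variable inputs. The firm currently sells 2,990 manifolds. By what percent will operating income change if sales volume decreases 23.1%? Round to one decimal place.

-72.2%

Contribution at this volume is 2,990 × R$102.28 = R$305,817.20.
Operating income = contribution − fixed costs = R$305,817.20 − R$208,000 = R$97,817.20.
So DOL = total CM / EBIT = R$305,817.20 / R$97,817.20 = 3.1264.
%ΔEBIT = DOL × %ΔSales = 3.1264 × -23.1% = -72.2%.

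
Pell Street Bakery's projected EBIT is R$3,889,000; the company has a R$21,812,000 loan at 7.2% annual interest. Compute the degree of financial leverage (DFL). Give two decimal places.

1.68

Interest = R$1,570,464.00.
Degree of financial leverage = EBIT / (EBIT − interest) = R$3,889,000 / R$2,318,536.00 = 1.6774.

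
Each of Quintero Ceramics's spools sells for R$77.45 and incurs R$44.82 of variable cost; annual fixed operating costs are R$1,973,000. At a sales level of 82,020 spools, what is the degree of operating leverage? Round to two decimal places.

3.81

At 82,020 units, contribution = 82,020 × R$32.63 = R$2,676,312.60.
Subtracting fixed costs: EBIT = R$2,676,312.60 − R$1,973,000 = R$703,312.60.
DOL = contribution ÷ EBIT = R$2,676,312.60 ÷ R$703,312.60 = 3.8053.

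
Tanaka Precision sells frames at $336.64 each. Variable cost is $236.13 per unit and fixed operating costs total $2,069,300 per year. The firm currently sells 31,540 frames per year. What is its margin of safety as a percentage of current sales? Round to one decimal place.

34.7%

Each unit contributes $336.64 − $236.13 = $100.51. Break-even units = $2,069,300 ÷ $100.51 = 20,588.00; break-even revenue = 20,588.00 × $336.64 = $6,930,744.72.
Actual sales revenue = 31,540 × $336.64 = $10,617,625.60.
Margin of safety = ($10,617,625.60 − $6,930,744.72) ÷ $10,617,625.60 = 34.7%.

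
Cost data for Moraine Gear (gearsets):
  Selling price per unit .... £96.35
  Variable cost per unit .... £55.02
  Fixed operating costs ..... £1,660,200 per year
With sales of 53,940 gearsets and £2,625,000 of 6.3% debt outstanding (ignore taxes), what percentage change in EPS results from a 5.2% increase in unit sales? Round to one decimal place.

+28.7%

Total contribution margin = 53,940 × £41.33 = £2,229,340.20.
Subtracting fixed costs: EBIT = £2,229,340.20 − £1,660,200 = £569,140.20.
After interest of £165,375.00, pre-tax earnings = £403,765.20.
DCL = total CM / (EBIT − I) = £2,229,340.20 / £403,765.20 = 5.5214.
EPS therefore changes by 5.5214 × (+5.2%) = +28.7%.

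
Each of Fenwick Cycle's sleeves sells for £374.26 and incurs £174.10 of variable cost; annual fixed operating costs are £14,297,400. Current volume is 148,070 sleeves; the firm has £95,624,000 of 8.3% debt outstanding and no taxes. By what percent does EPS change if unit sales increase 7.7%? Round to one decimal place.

At 148,070 units, contribution = 148,070 × £200.16 = £29,637,691.20.
EBIT = £29,637,691.20 − £14,297,400 = £15,340,291.20.
Interest = £7,936,792.00, so EBIT − I = £7,403,499.20.
Degree of combined leverage = contribution ÷ (EBIT − I) = £29,637,691.20 ÷ £7,403,499.20 = 4.0032.
%ΔEPS = DCL × %ΔSales = 4.0032 × +7.7% = +30.8%.

+30.8%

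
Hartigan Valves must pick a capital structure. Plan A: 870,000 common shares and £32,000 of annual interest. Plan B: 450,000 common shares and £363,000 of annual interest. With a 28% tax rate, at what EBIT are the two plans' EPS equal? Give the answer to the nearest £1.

£717,643

Set EPS_A = EPS_B: (EBIT − £32,000)(1 − 0.28) ÷ 870,000 = (EBIT − £363,000)(1 − 0.28) ÷ 450,000.
The (1 − t) factor cancels: (EBIT − 32,000) × 450,000 = (EBIT − 363,000) × 870,000.
EBIT × (870,000 − 450,000) = 363,000 × 870,000 − 32,000 × 450,000 = 301,410,000,000, so EBIT = 301,410,000,000 ÷ 420,000 = 717,642.86.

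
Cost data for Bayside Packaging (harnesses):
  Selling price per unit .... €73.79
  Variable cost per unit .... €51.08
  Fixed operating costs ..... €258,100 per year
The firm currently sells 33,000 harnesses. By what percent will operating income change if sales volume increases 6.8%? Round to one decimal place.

Total contribution margin = 33,000 × €22.71 = €749,430.00.
Operating income = contribution − fixed costs = €749,430.00 − €258,100 = €491,330.00.
So DOL = total CM / EBIT = €749,430.00 / €491,330.00 = 1.5253.
So EBIT moves 1.5253 × (+6.8%) = +10.4%.

+10.4%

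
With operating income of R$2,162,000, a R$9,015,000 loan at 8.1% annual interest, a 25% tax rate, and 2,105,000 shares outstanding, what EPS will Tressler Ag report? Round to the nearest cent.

Interest = R$730,215.00, so EBT = R$2,162,000 − R$730,215.00 = R$1,431,785.00.
After tax at 25%: net income = R$1,431,785.00 × 0.75 = R$1,073,838.75.
Per share: R$1,073,838.75 / 2,105,000 shares = R$0.51.

R$0.51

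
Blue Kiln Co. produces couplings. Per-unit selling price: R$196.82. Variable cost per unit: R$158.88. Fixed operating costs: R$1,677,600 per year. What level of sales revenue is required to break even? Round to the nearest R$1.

R$8,702,826

Contribution margin per unit = R$196.82 − R$158.88 = R$37.94, a CM ratio of R$37.94 ÷ R$196.82 = 0.1928.
Break-even sales = FC ÷ CM ratio = R$1,677,600 × R$196.82 / R$37.94 = R$8,702,826.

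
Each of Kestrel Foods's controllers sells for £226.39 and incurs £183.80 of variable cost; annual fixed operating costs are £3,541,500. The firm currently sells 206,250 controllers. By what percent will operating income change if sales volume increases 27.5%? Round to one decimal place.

Contribution at this volume is 206,250 × £42.59 = £8,784,187.50.
Operating income = contribution − fixed costs = £8,784,187.50 − £3,541,500 = £5,242,687.50.
So DOL = total CM / EBIT = £8,784,187.50 / £5,242,687.50 = 1.6755.
Operating income changes by 1.6755 × +27.5% = +46.1%.

+46.1%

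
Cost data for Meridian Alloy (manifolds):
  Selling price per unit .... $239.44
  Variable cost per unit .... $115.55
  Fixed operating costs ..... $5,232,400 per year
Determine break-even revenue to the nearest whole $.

Contribution margin per unit = $239.44 − $115.55 = $123.89, a CM ratio of $123.89 ÷ $239.44 = 0.5174.
Break-even revenue = fixed costs × price ÷ CM = $5,232,400 × $239.44 ÷ $123.89 = $10,112,566.

$10,112,566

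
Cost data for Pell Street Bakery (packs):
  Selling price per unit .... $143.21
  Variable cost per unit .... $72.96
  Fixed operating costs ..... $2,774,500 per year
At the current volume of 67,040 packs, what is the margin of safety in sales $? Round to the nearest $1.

Contribution margin per unit = $143.21 − $72.96 = $70.25. Break-even units = $2,774,500 ÷ $70.25 = 39,494.66; break-even revenue = 39,494.66 × $143.21 = $5,656,030.53.
Actual sales revenue = 67,040 × $143.21 = $9,600,798.40.
Margin of safety = $9,600,798.40 − $5,656,030.53 = $3,944,768.

$3,944,768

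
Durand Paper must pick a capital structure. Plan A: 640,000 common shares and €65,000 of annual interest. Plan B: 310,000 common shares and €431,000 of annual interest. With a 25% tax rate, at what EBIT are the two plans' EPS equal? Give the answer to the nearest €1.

€774,818

Set EPS_A = EPS_B: (EBIT − €65,000)(1 − 0.25) ÷ 640,000 = (EBIT − €431,000)(1 − 0.25) ÷ 310,000.
The (1 − t) factor cancels: (EBIT − 65,000) × 310,000 = (EBIT − 431,000) × 640,000.
Solving, EBIT = (431,000·640,000 − 65,000·310,000) / (640,000 − 310,000) = 255,690,000,000 / 330,000 = 774,818.18.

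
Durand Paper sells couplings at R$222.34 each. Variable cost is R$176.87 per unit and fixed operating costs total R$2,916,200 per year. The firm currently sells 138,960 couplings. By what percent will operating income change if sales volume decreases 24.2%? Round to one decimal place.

-44.9%

Total contribution margin = 138,960 × R$45.47 = R$6,318,511.20.
Operating income = contribution − fixed costs = R$6,318,511.20 − R$2,916,200 = R$3,402,311.20.
So DOL = total CM / EBIT = R$6,318,511.20 / R$3,402,311.20 = 1.8571.
%ΔEBIT = DOL × %ΔSales = 1.8571 × -24.2% = -44.9%.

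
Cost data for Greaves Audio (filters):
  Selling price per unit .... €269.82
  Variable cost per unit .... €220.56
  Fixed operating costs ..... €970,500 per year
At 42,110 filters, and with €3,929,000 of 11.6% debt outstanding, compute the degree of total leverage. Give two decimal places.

At 42,110 units, contribution = 42,110 × €49.26 = €2,074,338.60.
EBIT = €2,074,338.60 − €970,500 = €1,103,838.60. Interest = €455,764.00.
DOL = €2,074,338.60 ÷ €1,103,838.60 = 1.8792; DFL = €1,103,838.60 ÷ €648,074.60 = 1.7033.
DCL = DOL × DFL = 1.8792 × 1.7033 = 3.2008.

3.20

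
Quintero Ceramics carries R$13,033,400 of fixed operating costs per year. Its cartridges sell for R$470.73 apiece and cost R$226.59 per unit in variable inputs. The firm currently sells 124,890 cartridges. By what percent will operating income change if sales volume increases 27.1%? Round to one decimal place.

Total contribution margin = 124,890 × R$244.14 = R$30,490,644.60.
Subtracting fixed costs: EBIT = R$30,490,644.60 − R$13,033,400 = R$17,457,244.60.
So DOL = total CM / EBIT = R$30,490,644.60 / R$17,457,244.60 = 1.7466.
So EBIT moves 1.7466 × (+27.1%) = +47.3%.

+47.3%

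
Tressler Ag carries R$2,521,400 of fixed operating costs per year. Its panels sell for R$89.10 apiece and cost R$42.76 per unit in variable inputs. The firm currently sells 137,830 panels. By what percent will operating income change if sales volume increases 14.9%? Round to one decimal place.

+24.6%

Total contribution margin = 137,830 × R$46.34 = R$6,387,042.20.
EBIT = R$6,387,042.20 − R$2,521,400 = R$3,865,642.20.
So DOL = total CM / EBIT = R$6,387,042.20 / R$3,865,642.20 = 1.6523.
Operating income changes by 1.6523 × +14.9% = +24.6%.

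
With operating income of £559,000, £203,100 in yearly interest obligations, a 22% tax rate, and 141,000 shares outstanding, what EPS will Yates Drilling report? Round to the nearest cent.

£1.97

Interest = £203,100.00, so EBT = £559,000 − £203,100.00 = £355,900.00.
After tax at 22%: net income = £355,900.00 × 0.78 = £277,602.00.
EPS = £277,602.00 ÷ 141,000 = £1.97.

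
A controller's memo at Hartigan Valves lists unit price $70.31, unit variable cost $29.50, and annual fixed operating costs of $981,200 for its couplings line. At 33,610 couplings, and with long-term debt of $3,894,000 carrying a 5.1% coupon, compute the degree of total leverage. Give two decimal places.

7.15

Total contribution margin = 33,610 × $40.81 = $1,371,624.10.
Operating income = contribution − fixed costs = $1,371,624.10 − $981,200 = $390,424.10. Interest = $198,594.00, so EBIT − I = $191,830.10.
Degree of total leverage = total CM / (EBIT − interest) = $1,371,624.10 / $191,830.10 = 7.1502.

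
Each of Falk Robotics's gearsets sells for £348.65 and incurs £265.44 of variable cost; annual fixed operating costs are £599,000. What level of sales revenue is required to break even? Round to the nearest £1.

£2,509,811

Contribution margin per unit = £348.65 − £265.44 = £83.21, a CM ratio of £83.21 ÷ £348.65 = 0.2387.
Break-even revenue = fixed costs × price ÷ CM = £599,000 × £348.65 ÷ £83.21 = £2,509,811.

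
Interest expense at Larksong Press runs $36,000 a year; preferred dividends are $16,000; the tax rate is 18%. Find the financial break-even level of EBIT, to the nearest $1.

Preferred dividends are paid after tax, so their pre-tax equivalent is $16,000 ÷ (1 − 0.18) = $19,512.20.
Financial break-even EBIT = interest + D_p ÷ (1 − t) = $36,000 + $19,512.20 = $55,512.20.

$55,512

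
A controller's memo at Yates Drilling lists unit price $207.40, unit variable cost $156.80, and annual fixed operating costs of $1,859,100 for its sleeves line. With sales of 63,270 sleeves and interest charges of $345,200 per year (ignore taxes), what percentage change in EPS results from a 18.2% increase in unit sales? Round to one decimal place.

At 63,270 units, contribution = 63,270 × $50.60 = $3,201,462.00.
Operating income = contribution − fixed costs = $3,201,462.00 − $1,859,100 = $1,342,362.00.
After interest of $345,200.00, pre-tax earnings = $997,162.00.
DCL = total CM / (EBIT − I) = $3,201,462.00 / $997,162.00 = 3.2106.
%ΔEPS = DCL × %ΔSales = 3.2106 × +18.2% = +58.4%.

+58.4%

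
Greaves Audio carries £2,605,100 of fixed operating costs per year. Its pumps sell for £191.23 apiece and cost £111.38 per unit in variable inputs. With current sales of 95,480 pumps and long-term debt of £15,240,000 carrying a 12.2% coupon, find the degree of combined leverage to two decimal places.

2.41

Contribution at this volume is 95,480 × £79.85 = £7,624,078.00.
Operating income = contribution − fixed costs = £7,624,078.00 − £2,605,100 = £5,018,978.00. Interest = £1,859,280.00.
DOL = £7,624,078.00 ÷ £5,018,978.00 = 1.5190; DFL = £5,018,978.00 ÷ £3,159,698.00 = 1.5884.
DCL = DOL × DFL = 1.5190 × 1.5884 = 2.4128.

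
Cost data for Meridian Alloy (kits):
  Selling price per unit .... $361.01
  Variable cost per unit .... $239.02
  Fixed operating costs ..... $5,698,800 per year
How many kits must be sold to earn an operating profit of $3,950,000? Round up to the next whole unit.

79,096 kits

Each unit contributes $361.01 − $239.02 = $121.99.
Units = (FC + target) / CM = ($5,698,800 + $3,950,000) / $121.99 = 79,095.01, so 79,096 kits.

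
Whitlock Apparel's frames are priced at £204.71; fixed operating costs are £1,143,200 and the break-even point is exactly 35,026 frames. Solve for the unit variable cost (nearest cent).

£172.07

At break-even, FC = Q × (P − VC), so P − VC = £1,143,200 ÷ 35,026 = £32.6386.
Hence VC = price − CM = £204.71 − £32.6386 = £172.07.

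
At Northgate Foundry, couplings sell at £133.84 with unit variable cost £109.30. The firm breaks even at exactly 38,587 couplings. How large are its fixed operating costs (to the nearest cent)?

£946,924.98

Unit CM = price − variable cost = £133.84 − £109.30 = £24.54.
Since BE = FC / CM, FC = 38,587 × £24.54 = £946,924.98.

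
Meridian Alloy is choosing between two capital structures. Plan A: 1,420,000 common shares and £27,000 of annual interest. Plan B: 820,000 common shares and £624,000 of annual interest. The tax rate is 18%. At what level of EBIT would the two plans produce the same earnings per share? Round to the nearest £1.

£1,439,900

Set EPS_A = EPS_B: (EBIT − £27,000)(1 − 0.18) ÷ 1,420,000 = (EBIT − £624,000)(1 − 0.18) ÷ 820,000.
Cancelling (1 − t) and cross-multiplying: 820,000·(EBIT − 27,000) = 1,420,000·(EBIT − 624,000).
Solving, EBIT = (624,000·1,420,000 − 27,000·820,000) / (1,420,000 − 820,000) = 863,940,000,000 / 600,000 = 1,439,900.00.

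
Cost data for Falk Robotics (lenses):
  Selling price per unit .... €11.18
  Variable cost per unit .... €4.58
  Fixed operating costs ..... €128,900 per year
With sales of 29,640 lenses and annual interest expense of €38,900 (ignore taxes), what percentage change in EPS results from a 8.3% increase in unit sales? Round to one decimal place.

At 29,640 units, contribution = 29,640 × €6.60 = €195,624.00.
Operating income = contribution − fixed costs = €195,624.00 − €128,900 = €66,724.00.
After interest of €38,900.00, pre-tax earnings = €27,824.00.
Degree of combined leverage = contribution ÷ (EBIT − I) = €195,624.00 ÷ €27,824.00 = 7.0308.
%ΔEPS = DCL × %ΔSales = 7.0308 × +8.3% = +58.4%.

+58.4%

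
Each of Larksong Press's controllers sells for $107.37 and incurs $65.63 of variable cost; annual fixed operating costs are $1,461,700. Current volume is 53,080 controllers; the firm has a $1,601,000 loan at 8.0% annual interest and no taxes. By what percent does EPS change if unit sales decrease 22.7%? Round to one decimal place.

At 53,080 units, contribution = 53,080 × $41.74 = $2,215,559.20.
Subtracting fixed costs: EBIT = $2,215,559.20 − $1,461,700 = $753,859.20.
Interest = $128,080.00, so EBIT − I = $625,779.20.
Degree of combined leverage = contribution ÷ (EBIT − I) = $2,215,559.20 ÷ $625,779.20 = 3.5405.
%ΔEPS = DCL × %ΔSales = 3.5405 × -22.7% = -80.4%.

-80.4%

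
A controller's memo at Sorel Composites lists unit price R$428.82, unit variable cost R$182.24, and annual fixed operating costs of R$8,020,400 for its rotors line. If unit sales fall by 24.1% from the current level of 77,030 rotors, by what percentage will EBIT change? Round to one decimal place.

-41.7%

Contribution at this volume is 77,030 × R$246.58 = R$18,994,057.40.
Operating income = contribution − fixed costs = R$18,994,057.40 − R$8,020,400 = R$10,973,657.40.
So DOL = total CM / EBIT = R$18,994,057.40 / R$10,973,657.40 = 1.7309.
So EBIT moves 1.7309 × (-24.1%) = -41.7%.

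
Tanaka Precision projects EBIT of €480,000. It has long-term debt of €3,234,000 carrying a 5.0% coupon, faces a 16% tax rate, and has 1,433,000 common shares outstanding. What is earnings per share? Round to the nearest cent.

€0.19

Interest = €161,700.00, so EBT = €480,000 − €161,700.00 = €318,300.00.
Net income = €318,300.00 × (1 − 0.16) = €267,372.00.
Per share: €267,372.00 / 1,433,000 shares = €0.19.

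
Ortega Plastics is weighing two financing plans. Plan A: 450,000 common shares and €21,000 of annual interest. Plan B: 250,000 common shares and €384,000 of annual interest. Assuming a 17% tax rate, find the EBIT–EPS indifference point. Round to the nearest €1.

Set EPS_A = EPS_B: (EBIT − €21,000)(1 − 0.17) ÷ 450,000 = (EBIT − €384,000)(1 − 0.17) ÷ 250,000.
Cancelling (1 − t) and cross-multiplying: 250,000·(EBIT − 21,000) = 450,000·(EBIT − 384,000).
EBIT × (450,000 − 250,000) = 384,000 × 450,000 − 21,000 × 250,000 = 167,550,000,000, so EBIT = 167,550,000,000 ÷ 200,000 = 837,750.00.

€837,750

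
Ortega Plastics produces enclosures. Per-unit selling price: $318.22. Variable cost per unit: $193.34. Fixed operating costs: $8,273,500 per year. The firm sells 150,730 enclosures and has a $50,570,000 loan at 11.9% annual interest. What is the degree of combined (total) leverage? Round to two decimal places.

Total contribution margin = 150,730 × $124.88 = $18,823,162.40.
Operating income = contribution − fixed costs = $18,823,162.40 − $8,273,500 = $10,549,662.40. Interest = $6,017,830.00.
DOL = $18,823,162.40 ÷ $10,549,662.40 = 1.7842; DFL = $10,549,662.40 ÷ $4,531,832.40 = 2.3279.
DCL = DOL × DFL = 1.7842 × 2.3279 = 4.1534.

4.15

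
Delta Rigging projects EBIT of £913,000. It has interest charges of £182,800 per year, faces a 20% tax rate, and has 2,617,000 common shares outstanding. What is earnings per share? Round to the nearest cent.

£0.22

Interest = £182,800.00, so EBT = £913,000 − £182,800.00 = £730,200.00.
Net income = £730,200.00 × (1 − 0.20) = £584,160.00.
EPS = £584,160.00 ÷ 2,617,000 = £0.22.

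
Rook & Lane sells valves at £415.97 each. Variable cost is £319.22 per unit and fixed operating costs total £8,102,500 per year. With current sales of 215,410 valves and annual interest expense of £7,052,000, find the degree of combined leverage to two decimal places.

Total contribution margin = 215,410 × £96.75 = £20,840,917.50.
Subtracting fixed costs: EBIT = £20,840,917.50 − £8,102,500 = £12,738,417.50. Interest = £7,052,000.00, so EBIT − I = £5,686,417.50.
Degree of total leverage = total CM / (EBIT − interest) = £20,840,917.50 / £5,686,417.50 = 3.6650.

3.67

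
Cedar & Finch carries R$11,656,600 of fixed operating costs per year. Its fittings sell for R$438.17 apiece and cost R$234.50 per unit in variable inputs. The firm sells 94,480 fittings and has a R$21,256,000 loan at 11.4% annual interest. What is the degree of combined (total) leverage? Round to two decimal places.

Contribution at this volume is 94,480 × R$203.67 = R$19,242,741.60.
EBIT = R$19,242,741.60 − R$11,656,600 = R$7,586,141.60. Interest = R$2,423,184.00, so EBIT − I = R$5,162,957.60.
Degree of total leverage = total CM / (EBIT − interest) = R$19,242,741.60 / R$5,162,957.60 = 3.7271.

3.73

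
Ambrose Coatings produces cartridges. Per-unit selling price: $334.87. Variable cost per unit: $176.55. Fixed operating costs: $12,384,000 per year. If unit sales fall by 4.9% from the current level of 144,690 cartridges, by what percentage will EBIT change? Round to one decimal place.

-10.7%

Total contribution margin = 144,690 × $158.32 = $22,907,320.80.
EBIT = $22,907,320.80 − $12,384,000 = $10,523,320.80.
DOL = contribution ÷ EBIT = $22,907,320.80 ÷ $10,523,320.80 = 2.1768.
%ΔEBIT = DOL × %ΔSales = 2.1768 × -4.9% = -10.7%.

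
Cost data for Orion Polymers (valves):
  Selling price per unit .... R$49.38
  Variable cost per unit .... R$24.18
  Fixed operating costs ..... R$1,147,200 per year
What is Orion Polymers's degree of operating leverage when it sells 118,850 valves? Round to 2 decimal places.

1.62

Total contribution margin = 118,850 × R$25.20 = R$2,995,020.00.
Operating income = contribution − fixed costs = R$2,995,020.00 − R$1,147,200 = R$1,847,820.00.
Degree of operating leverage = R$2,995,020.00 / R$1,847,820.00 = 1.6208.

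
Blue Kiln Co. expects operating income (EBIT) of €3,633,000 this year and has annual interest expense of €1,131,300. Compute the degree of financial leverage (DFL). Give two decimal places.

1.45

Annual interest charges come to €1,131,300.00.
DFL = EBIT ÷ (EBIT − I) = €3,633,000 ÷ (€3,633,000 − €1,131,300.00) = €3,633,000 ÷ €2,501,700.00 = 1.4522.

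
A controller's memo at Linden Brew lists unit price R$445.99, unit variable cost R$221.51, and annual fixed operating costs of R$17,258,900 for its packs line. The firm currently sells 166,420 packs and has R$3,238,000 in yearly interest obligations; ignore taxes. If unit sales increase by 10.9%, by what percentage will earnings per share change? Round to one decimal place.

Contribution at this volume is 166,420 × R$224.48 = R$37,357,961.60.
Operating income = contribution − fixed costs = R$37,357,961.60 − R$17,258,900 = R$20,099,061.60.
After interest of R$3,238,000.00, pre-tax earnings = R$16,861,061.60.
Degree of combined leverage = contribution ÷ (EBIT − I) = R$37,357,961.60 ÷ R$16,861,061.60 = 2.2156.
%ΔEPS = DCL × %ΔSales = 2.2156 × +10.9% = +24.2%.

+24.2%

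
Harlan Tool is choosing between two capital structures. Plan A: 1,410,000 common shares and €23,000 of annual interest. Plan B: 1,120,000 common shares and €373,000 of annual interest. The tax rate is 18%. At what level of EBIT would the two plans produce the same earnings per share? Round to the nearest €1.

€1,724,724

Set EPS_A = EPS_B: (EBIT − €23,000)(1 − 0.18) ÷ 1,410,000 = (EBIT − €373,000)(1 − 0.18) ÷ 1,120,000.
The (1 − t) factor cancels: (EBIT − 23,000) × 1,120,000 = (EBIT − 373,000) × 1,410,000.
EBIT × (1,410,000 − 1,120,000) = 373,000 × 1,410,000 − 23,000 × 1,120,000 = 500,170,000,000, so EBIT = 500,170,000,000 ÷ 290,000 = 1,724,724.14.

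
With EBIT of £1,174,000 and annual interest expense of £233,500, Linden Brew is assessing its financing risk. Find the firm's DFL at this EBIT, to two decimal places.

Interest = £233,500.00.
Degree of financial leverage = EBIT / (EBIT − interest) = £1,174,000 / £940,500.00 = 1.2483.

1.25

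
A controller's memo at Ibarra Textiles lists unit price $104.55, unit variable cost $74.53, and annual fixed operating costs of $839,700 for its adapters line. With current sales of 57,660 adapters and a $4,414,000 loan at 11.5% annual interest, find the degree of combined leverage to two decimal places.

4.51

Contribution at this volume is 57,660 × $30.02 = $1,730,953.20.
Operating income = contribution − fixed costs = $1,730,953.20 − $839,700 = $891,253.20. Interest = $507,610.00, so EBIT − I = $383,643.20.
Degree of total leverage = total CM / (EBIT − interest) = $1,730,953.20 / $383,643.20 = 4.5119.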